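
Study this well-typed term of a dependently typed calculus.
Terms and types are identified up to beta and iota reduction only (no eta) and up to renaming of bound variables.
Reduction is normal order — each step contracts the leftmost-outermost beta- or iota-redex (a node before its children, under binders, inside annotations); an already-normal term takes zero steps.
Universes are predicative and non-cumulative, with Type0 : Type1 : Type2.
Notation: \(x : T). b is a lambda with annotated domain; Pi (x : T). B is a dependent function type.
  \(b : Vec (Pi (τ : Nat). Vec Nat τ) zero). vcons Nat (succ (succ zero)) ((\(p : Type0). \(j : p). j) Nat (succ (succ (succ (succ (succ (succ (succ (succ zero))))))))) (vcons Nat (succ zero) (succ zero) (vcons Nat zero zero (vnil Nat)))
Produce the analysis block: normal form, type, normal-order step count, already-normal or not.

reduced normal form:
  \(b : Vec (Pi (τ : Nat). Vec Nat τ) zero). vcons Nat (succ (succ zero)) (succ (succ (succ (succ (succ (succ (succ (succ zero)))))))) (vcons Nat (succ zero) (succ zero) (vcons Nat zero zero (vnil Nat)))
the term's type:
  Pi (b : Vec (Pi (τ : Nat). Vec Nat τ) zero). Vec Nat (succ (succ (succ zero)))
steps to reach normal form (normal order): 2
started in normal form: no
first contracted redex: a beta-redex


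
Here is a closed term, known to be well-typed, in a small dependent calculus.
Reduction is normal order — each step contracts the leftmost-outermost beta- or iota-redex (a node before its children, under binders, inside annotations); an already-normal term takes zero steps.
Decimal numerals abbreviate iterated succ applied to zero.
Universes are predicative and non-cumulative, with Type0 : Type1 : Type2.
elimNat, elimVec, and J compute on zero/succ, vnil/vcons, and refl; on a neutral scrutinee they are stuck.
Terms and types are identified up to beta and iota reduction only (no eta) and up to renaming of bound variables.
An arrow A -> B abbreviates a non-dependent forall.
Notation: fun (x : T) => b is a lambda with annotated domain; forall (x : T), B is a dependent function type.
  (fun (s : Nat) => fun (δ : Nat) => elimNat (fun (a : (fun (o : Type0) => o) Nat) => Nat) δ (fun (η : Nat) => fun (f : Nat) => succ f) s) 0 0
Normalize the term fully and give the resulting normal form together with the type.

normal form:
  0
type:
  Nat


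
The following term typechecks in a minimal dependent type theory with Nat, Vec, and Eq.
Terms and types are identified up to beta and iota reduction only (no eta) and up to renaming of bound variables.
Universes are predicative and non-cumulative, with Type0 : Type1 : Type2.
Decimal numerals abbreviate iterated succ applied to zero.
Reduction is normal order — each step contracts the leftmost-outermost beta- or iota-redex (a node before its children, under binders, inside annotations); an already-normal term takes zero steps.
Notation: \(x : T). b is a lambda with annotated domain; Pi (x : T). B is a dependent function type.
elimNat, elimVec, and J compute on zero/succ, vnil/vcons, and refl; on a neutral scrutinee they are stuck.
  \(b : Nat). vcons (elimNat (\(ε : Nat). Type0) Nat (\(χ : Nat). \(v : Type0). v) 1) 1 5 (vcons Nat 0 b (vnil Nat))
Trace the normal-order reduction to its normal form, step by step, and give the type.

reduction (normal order):
  \(b : Nat). vcons (elimNat (\(ε : Nat). Type0) Nat (\(χ : Nat). \(v : Type0). v) 1) 1 5 (vcons Nat 0 b (vnil Nat))
  ~> \(b : Nat). vcons ((\(ε : Nat). \(χ : Type0). χ) 0 (elimNat (\(v : Nat). Type0) Nat (\(l : Nat). \(q : Type0). q) 0)) 1 5 (vcons Nat 0 b (vnil Nat))
  ~> \(b : Nat). vcons ((\(ε : Type0). ε) (elimNat (\(χ : Nat). Type0) Nat (\(v : Nat). \(l : Type0). l) 0)) 1 5 (vcons Nat 0 b (vnil Nat))
  ~> \(b : Nat). vcons (elimNat (\(ε : Nat). Type0) Nat (\(χ : Nat). \(v : Type0). v) 0) 1 5 (vcons Nat 0 b (vnil Nat))
  ~> \(b : Nat). vcons Nat 1 5 (vcons Nat 0 b (vnil Nat))
the term's type:
  Pi (b : Nat). Vec Nat 2


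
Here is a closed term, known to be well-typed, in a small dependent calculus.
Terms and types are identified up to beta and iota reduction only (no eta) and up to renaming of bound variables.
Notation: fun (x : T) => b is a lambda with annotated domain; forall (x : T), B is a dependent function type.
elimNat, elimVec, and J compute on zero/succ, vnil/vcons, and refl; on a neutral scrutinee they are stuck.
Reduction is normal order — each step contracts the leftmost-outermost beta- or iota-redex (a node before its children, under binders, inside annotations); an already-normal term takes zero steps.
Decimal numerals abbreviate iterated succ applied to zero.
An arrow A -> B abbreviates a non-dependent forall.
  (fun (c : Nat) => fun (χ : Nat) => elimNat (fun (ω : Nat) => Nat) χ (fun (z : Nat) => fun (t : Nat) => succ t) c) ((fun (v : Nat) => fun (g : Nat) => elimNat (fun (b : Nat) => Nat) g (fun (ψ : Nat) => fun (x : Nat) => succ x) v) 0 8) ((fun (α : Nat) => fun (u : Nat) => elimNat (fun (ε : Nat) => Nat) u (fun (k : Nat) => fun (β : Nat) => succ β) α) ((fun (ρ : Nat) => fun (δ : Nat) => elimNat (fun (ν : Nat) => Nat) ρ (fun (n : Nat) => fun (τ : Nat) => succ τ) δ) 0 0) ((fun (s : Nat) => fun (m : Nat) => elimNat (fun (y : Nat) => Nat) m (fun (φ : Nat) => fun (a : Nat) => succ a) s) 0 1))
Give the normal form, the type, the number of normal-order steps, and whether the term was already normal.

reduced normal form:
  9
the term's type:
  Nat
reduction steps (normal order): 39
already normal: no
first redex: a beta-redex


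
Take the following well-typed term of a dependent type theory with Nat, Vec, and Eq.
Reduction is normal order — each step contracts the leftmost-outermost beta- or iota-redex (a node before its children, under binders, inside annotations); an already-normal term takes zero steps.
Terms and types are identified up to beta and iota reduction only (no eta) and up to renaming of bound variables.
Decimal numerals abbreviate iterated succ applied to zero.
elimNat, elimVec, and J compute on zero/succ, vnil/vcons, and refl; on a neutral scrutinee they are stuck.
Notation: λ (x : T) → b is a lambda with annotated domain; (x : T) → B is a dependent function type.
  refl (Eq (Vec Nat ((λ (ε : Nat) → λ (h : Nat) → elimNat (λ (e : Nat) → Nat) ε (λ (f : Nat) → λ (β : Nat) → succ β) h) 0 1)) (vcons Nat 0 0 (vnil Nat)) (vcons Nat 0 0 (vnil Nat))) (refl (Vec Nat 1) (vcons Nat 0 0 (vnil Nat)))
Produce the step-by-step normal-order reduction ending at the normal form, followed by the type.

reduction (normal order):
  refl (Eq (Vec Nat ((λ (ε : Nat) → λ (h : Nat) → elimNat (λ (e : Nat) → Nat) ε (λ (f : Nat) → λ (β : Nat) → succ β) h) 0 1)) (vcons Nat 0 0 (vnil Nat)) (vcons Nat 0 0 (vnil Nat))) (refl (Vec Nat 1) (vcons Nat 0 0 (vnil Nat)))
  ~> refl (Eq (Vec Nat ((λ (ε : Nat) → elimNat (λ (h : Nat) → Nat) 0 (λ (e : Nat) → λ (f : Nat) → succ f) ε) 1)) (vcons Nat 0 0 (vnil Nat)) (vcons Nat 0 0 (vnil Nat))) (refl (Vec Nat 1) (vcons Nat 0 0 (vnil Nat)))
  ~> refl (Eq (Vec Nat (elimNat (λ (ε : Nat) → Nat) 0 (λ (h : Nat) → λ (e : Nat) → succ e) 1)) (vcons Nat 0 0 (vnil Nat)) (vcons Nat 0 0 (vnil Nat))) (refl (Vec Nat 1) (vcons Nat 0 0 (vnil Nat)))
  ~> refl (Eq (Vec Nat ((λ (ε : Nat) → λ (h : Nat) → succ h) 0 (elimNat (λ (e : Nat) → Nat) 0 (λ (f : Nat) → λ (β : Nat) → succ β) 0))) (vcons Nat 0 0 (vnil Nat)) (vcons Nat 0 0 (vnil Nat))) (refl (Vec Nat 1) (vcons Nat 0 0 (vnil Nat)))
  ~> refl (Eq (Vec Nat ((λ (ε : Nat) → succ ε) (elimNat (λ (h : Nat) → Nat) 0 (λ (e : Nat) → λ (f : Nat) → succ f) 0))) (vcons Nat 0 0 (vnil Nat)) (vcons Nat 0 0 (vnil Nat))) (refl (Vec Nat 1) (vcons Nat 0 0 (vnil Nat)))
  ~> refl (Eq (Vec Nat (succ (elimNat (λ (ε : Nat) → Nat) 0 (λ (h : Nat) → λ (e : Nat) → succ e) 0))) (vcons Nat 0 0 (vnil Nat)) (vcons Nat 0 0 (vnil Nat))) (refl (Vec Nat 1) (vcons Nat 0 0 (vnil Nat)))
  ~> refl (Eq (Vec Nat 1) (vcons Nat 0 0 (vnil Nat)) (vcons Nat 0 0 (vnil Nat))) (refl (Vec Nat 1) (vcons Nat 0 0 (vnil Nat)))
type:
  Eq (Eq (Vec Nat 1) (vcons Nat 0 0 (vnil Nat)) (vcons Nat 0 0 (vnil Nat))) (refl (Vec Nat 1) (vcons Nat 0 0 (vnil Nat))) (refl (Vec Nat 1) (vcons Nat 0 0 (vnil Nat)))


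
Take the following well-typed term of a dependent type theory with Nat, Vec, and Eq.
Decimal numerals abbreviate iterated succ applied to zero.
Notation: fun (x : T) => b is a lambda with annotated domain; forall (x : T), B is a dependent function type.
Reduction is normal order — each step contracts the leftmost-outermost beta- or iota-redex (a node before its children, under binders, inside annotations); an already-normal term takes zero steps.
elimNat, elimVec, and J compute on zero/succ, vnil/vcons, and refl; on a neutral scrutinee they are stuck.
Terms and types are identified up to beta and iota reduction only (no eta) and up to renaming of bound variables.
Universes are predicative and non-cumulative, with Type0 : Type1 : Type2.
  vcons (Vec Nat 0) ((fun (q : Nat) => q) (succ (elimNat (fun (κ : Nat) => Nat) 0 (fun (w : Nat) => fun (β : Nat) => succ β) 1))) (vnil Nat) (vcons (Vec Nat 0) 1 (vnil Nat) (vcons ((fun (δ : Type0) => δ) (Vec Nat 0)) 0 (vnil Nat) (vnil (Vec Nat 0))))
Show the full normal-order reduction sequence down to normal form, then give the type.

normal-order reduction:
  vcons (Vec Nat 0) ((fun (q : Nat) => q) (succ (elimNat (fun (κ : Nat) => Nat) 0 (fun (w : Nat) => fun (β : Nat) => succ β) 1))) (vnil Nat) (vcons (Vec Nat 0) 1 (vnil Nat) (vcons ((fun (δ : Type0) => δ) (Vec Nat 0)) 0 (vnil Nat) (vnil (Vec Nat 0))))
  ~> vcons (Vec Nat 0) (succ (elimNat (fun (q : Nat) => Nat) 0 (fun (κ : Nat) => fun (w : Nat) => succ w) 1)) (vnil Nat) (vcons (Vec Nat 0) 1 (vnil Nat) (vcons ((fun (β : Type0) => β) (Vec Nat 0)) 0 (vnil Nat) (vnil (Vec Nat 0))))
  ~> vcons (Vec Nat 0) (succ ((fun (q : Nat) => fun (κ : Nat) => succ κ) 0 (elimNat (fun (w : Nat) => Nat) 0 (fun (β : Nat) => fun (δ : Nat) => succ δ) 0))) (vnil Nat) (vcons (Vec Nat 0) 1 (vnil Nat) (vcons ((fun (x : Type0) => x) (Vec Nat 0)) 0 (vnil Nat) (vnil (Vec Nat 0))))
  ~> vcons (Vec Nat 0) (succ ((fun (q : Nat) => succ q) (elimNat (fun (κ : Nat) => Nat) 0 (fun (w : Nat) => fun (β : Nat) => succ β) 0))) (vnil Nat) (vcons (Vec Nat 0) 1 (vnil Nat) (vcons ((fun (δ : Type0) => δ) (Vec Nat 0)) 0 (vnil Nat) (vnil (Vec Nat 0))))
  ~> vcons (Vec Nat 0) (succ (succ (elimNat (fun (q : Nat) => Nat) 0 (fun (κ : Nat) => fun (w : Nat) => succ w) 0))) (vnil Nat) (vcons (Vec Nat 0) 1 (vnil Nat) (vcons ((fun (β : Type0) => β) (Vec Nat 0)) 0 (vnil Nat) (vnil (Vec Nat 0))))
  ~> vcons (Vec Nat 0) 2 (vnil Nat) (vcons (Vec Nat 0) 1 (vnil Nat) (vcons ((fun (q : Type0) => q) (Vec Nat 0)) 0 (vnil Nat) (vnil (Vec Nat 0))))
  ~> vcons (Vec Nat 0) 2 (vnil Nat) (vcons (Vec Nat 0) 1 (vnil Nat) (vcons (Vec Nat 0) 0 (vnil Nat) (vnil (Vec Nat 0))))
type:
  Vec (Vec Nat 0) 3


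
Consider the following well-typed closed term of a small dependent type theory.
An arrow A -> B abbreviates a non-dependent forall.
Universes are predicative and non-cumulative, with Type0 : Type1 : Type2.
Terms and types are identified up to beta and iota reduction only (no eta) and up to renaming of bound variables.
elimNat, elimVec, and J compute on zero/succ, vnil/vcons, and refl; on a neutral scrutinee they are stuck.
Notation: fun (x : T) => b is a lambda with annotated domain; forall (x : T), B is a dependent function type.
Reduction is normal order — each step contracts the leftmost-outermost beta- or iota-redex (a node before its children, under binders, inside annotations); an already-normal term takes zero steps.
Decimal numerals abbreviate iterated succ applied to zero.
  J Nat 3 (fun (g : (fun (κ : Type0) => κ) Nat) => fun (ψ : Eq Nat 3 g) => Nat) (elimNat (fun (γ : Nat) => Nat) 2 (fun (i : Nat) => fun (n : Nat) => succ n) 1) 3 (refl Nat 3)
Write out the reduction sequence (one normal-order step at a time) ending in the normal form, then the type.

normal-order reduction sequence:
  J Nat 3 (fun (g : (fun (κ : Type0) => κ) Nat) => fun (ψ : Eq Nat 3 g) => Nat) (elimNat (fun (γ : Nat) => Nat) 2 (fun (i : Nat) => fun (n : Nat) => succ n) 1) 3 (refl Nat 3)
  ~> elimNat (fun (g : Nat) => Nat) 2 (fun (κ : Nat) => fun (ψ : Nat) => succ ψ) 1
  ~> (fun (g : Nat) => fun (κ : Nat) => succ κ) 0 (elimNat (fun (ψ : Nat) => Nat) 2 (fun (γ : Nat) => fun (i : Nat) => succ i) 0)
  ~> (fun (g : Nat) => succ g) (elimNat (fun (κ : Nat) => Nat) 2 (fun (ψ : Nat) => fun (γ : Nat) => succ γ) 0)
  ~> succ (elimNat (fun (g : Nat) => Nat) 2 (fun (κ : Nat) => fun (ψ : Nat) => succ ψ) 0)
  ~> 3
the term's type:
  Nat


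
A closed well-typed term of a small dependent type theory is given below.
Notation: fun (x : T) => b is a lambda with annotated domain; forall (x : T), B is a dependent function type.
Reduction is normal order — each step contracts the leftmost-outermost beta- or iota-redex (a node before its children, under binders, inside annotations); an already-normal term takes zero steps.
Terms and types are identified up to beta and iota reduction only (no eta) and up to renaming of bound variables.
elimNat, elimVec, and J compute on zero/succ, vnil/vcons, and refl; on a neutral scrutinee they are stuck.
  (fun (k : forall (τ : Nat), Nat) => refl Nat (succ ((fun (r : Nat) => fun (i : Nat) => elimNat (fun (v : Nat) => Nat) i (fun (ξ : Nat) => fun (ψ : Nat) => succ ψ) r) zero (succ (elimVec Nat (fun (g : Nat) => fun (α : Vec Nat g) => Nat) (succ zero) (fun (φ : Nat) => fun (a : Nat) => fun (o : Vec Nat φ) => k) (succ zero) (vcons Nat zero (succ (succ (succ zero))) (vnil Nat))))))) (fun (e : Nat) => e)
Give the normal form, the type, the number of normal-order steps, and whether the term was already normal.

resulting normal form:
  refl Nat (succ (succ (succ zero)))
inferred type:
  Eq Nat (succ (succ (succ zero))) (succ (succ (succ zero)))
normal-order step count: 10
already normal: no
first redex: a beta-redex


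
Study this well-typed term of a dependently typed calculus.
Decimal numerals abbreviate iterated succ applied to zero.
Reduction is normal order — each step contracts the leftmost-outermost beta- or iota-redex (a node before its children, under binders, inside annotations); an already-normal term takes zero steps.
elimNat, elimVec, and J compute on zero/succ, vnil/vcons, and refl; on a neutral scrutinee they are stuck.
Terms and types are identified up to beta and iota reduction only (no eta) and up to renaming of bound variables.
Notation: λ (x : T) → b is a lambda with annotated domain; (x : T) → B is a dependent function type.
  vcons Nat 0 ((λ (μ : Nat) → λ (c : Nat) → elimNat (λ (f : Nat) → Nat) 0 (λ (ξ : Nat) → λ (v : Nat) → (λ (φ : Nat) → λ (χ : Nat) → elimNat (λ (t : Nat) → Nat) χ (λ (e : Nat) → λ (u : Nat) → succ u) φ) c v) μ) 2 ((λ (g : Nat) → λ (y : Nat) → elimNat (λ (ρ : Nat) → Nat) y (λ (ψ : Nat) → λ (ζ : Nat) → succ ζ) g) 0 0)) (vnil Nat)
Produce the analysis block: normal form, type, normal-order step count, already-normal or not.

resulting normal form:
  vcons Nat 0 0 (vnil Nat)
the term's type:
  Vec Nat 1
normal-order step count: 21
started in normal form: no
first redex: a beta-redex


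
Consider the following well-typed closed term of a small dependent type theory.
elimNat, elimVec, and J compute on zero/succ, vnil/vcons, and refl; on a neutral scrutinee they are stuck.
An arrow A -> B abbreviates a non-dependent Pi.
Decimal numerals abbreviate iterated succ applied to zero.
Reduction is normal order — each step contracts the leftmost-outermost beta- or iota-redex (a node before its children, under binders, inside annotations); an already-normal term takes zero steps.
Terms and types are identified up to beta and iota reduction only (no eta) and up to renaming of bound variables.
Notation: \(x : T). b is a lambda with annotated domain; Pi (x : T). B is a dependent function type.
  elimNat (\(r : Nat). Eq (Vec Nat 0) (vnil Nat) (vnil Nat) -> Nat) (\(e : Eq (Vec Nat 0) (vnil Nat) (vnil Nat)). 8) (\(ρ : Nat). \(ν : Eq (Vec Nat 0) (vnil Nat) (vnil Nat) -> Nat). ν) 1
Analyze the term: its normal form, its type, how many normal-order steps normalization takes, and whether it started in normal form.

normal form:
  \(r : Eq (Vec Nat 0) (vnil Nat) (vnil Nat)). 8
type:
  Eq (Vec Nat 0) (vnil Nat) (vnil Nat) -> Nat
reduction steps (normal order): 4
already normal: no
first contracted redex: an elimNat iota-redex


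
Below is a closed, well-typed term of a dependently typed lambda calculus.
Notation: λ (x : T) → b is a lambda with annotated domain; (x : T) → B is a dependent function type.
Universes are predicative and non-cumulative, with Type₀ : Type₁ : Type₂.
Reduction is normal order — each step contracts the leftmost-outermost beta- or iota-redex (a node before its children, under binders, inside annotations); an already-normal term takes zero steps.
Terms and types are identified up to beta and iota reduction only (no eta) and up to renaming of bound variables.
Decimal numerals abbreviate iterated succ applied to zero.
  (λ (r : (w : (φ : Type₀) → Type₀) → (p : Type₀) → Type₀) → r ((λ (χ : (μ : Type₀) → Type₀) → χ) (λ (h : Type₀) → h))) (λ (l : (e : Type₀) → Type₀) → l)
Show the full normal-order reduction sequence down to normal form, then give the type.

normal-order reduction sequence:
  (λ (r : (w : (φ : Type₀) → Type₀) → (p : Type₀) → Type₀) → r ((λ (χ : (μ : Type₀) → Type₀) → χ) (λ (h : Type₀) → h))) (λ (l : (e : Type₀) → Type₀) → l)
  ~> (λ (r : (w : Type₀) → Type₀) → r) ((λ (φ : (p : Type₀) → Type₀) → φ) (λ (χ : Type₀) → χ))
  ~> (λ (r : (w : Type₀) → Type₀) → r) (λ (φ : Type₀) → φ)
  ~> λ (r : Type₀) → r
type:
  (r : Type₀) → Type₀


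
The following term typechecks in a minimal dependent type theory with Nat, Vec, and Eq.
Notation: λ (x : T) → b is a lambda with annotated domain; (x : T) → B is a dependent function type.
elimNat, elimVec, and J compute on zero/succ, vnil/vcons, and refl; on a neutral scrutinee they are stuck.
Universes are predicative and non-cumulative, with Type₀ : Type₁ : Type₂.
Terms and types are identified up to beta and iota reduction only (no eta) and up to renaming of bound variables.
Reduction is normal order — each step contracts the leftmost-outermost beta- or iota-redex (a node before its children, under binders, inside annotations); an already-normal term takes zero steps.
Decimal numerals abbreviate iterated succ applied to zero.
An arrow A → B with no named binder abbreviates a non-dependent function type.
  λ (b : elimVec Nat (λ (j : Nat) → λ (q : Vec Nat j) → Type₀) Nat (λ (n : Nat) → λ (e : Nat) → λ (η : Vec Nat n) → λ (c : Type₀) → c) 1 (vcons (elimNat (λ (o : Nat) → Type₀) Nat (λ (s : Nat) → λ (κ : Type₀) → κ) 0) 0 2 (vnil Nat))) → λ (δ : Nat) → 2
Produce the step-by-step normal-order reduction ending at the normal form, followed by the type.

normal-order reduction sequence:
  λ (b : elimVec Nat (λ (j : Nat) → λ (q : Vec Nat j) → Type₀) Nat (λ (n : Nat) → λ (e : Nat) → λ (η : Vec Nat n) → λ (c : Type₀) → c) 1 (vcons (elimNat (λ (o : Nat) → Type₀) Nat (λ (s : Nat) → λ (κ : Type₀) → κ) 0) 0 2 (vnil Nat))) → λ (δ : Nat) → 2
  ~> λ (b : (λ (j : Nat) → λ (q : Nat) → λ (n : Vec Nat j) → λ (e : Type₀) → e) 0 2 (vnil Nat) (elimVec Nat (λ (η : Nat) → λ (c : Vec Nat η) → Type₀) Nat (λ (o : Nat) → λ (s : Nat) → λ (κ : Vec Nat o) → λ (δ : Type₀) → δ) 0 (vnil Nat))) → λ (g : Nat) → 2
  ~> λ (b : (λ (j : Nat) → λ (q : Vec Nat 0) → λ (n : Type₀) → n) 2 (vnil Nat) (elimVec Nat (λ (e : Nat) → λ (η : Vec Nat e) → Type₀) Nat (λ (c : Nat) → λ (o : Nat) → λ (s : Vec Nat c) → λ (κ : Type₀) → κ) 0 (vnil Nat))) → λ (δ : Nat) → 2
  ~> λ (b : (λ (j : Vec Nat 0) → λ (q : Type₀) → q) (vnil Nat) (elimVec Nat (λ (n : Nat) → λ (e : Vec Nat n) → Type₀) Nat (λ (η : Nat) → λ (c : Nat) → λ (o : Vec Nat η) → λ (s : Type₀) → s) 0 (vnil Nat))) → λ (κ : Nat) → 2
  ~> λ (b : (λ (j : Type₀) → j) (elimVec Nat (λ (q : Nat) → λ (n : Vec Nat q) → Type₀) Nat (λ (e : Nat) → λ (η : Nat) → λ (c : Vec Nat e) → λ (o : Type₀) → o) 0 (vnil Nat))) → λ (s : Nat) → 2
  ~> λ (b : elimVec Nat (λ (j : Nat) → λ (q : Vec Nat j) → Type₀) Nat (λ (n : Nat) → λ (e : Nat) → λ (η : Vec Nat n) → λ (c : Type₀) → c) 0 (vnil Nat)) → λ (o : Nat) → 2
  ~> λ (b : Nat) → λ (j : Nat) → 2
type:
  Nat → Nat → Nat


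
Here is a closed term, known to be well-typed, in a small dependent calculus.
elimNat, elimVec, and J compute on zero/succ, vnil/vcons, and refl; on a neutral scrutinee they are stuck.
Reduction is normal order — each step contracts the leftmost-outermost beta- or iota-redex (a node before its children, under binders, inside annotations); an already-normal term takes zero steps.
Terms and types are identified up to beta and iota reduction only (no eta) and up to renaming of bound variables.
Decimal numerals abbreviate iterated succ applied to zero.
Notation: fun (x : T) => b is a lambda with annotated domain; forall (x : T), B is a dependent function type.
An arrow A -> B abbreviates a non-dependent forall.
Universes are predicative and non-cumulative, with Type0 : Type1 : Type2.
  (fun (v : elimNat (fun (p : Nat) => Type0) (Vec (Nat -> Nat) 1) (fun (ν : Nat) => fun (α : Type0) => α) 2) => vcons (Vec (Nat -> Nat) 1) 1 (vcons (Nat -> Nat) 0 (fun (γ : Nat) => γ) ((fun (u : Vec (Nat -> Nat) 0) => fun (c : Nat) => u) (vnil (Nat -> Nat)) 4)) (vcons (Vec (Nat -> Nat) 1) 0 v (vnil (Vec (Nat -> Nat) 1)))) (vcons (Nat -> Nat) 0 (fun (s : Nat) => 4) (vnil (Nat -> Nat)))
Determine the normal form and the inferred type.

normal form:
  vcons (Vec (Nat -> Nat) 1) 1 (vcons (Nat -> Nat) 0 (fun (v : Nat) => v) (vnil (Nat -> Nat))) (vcons (Vec (Nat -> Nat) 1) 0 (vcons (Nat -> Nat) 0 (fun (p : Nat) => 4) (vnil (Nat -> Nat))) (vnil (Vec (Nat -> Nat) 1)))
type:
  Vec (Vec (Nat -> Nat) 1) 2


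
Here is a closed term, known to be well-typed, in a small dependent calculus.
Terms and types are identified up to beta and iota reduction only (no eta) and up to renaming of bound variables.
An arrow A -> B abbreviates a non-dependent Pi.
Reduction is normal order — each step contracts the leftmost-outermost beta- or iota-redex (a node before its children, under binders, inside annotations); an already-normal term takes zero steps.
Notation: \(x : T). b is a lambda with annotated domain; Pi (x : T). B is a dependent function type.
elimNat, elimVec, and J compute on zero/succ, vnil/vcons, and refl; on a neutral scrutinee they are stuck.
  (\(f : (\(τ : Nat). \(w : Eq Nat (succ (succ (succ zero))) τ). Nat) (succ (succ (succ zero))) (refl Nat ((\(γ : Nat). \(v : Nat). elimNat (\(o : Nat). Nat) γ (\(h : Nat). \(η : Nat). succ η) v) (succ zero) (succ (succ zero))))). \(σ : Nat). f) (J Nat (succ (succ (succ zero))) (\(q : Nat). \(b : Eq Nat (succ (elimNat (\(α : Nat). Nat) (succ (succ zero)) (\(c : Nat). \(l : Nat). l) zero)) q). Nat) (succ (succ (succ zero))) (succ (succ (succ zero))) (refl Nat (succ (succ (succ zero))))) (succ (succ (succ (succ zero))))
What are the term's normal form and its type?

reduced normal form:
  succ (succ (succ zero))
inferred type:
  Nat


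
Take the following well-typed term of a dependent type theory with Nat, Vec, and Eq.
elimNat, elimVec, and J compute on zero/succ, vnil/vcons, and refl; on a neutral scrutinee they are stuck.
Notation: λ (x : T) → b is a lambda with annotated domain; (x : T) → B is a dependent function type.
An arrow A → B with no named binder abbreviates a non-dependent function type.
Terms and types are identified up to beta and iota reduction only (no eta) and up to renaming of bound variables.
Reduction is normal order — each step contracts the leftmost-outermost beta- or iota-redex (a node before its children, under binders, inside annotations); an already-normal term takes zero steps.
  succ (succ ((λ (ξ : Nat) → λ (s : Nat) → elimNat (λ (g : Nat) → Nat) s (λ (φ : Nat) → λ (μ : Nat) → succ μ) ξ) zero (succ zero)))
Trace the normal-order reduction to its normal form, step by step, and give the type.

normal-order reduction:
  succ (succ ((λ (ξ : Nat) → λ (s : Nat) → elimNat (λ (g : Nat) → Nat) s (λ (φ : Nat) → λ (μ : Nat) → succ μ) ξ) zero (succ zero)))
  ~> succ (succ ((λ (ξ : Nat) → elimNat (λ (s : Nat) → Nat) ξ (λ (g : Nat) → λ (φ : Nat) → succ φ) zero) (succ zero)))
  ~> succ (succ (elimNat (λ (ξ : Nat) → Nat) (succ zero) (λ (s : Nat) → λ (g : Nat) → succ g) zero))
  ~> succ (succ (succ zero))
the term's type:
  Nat


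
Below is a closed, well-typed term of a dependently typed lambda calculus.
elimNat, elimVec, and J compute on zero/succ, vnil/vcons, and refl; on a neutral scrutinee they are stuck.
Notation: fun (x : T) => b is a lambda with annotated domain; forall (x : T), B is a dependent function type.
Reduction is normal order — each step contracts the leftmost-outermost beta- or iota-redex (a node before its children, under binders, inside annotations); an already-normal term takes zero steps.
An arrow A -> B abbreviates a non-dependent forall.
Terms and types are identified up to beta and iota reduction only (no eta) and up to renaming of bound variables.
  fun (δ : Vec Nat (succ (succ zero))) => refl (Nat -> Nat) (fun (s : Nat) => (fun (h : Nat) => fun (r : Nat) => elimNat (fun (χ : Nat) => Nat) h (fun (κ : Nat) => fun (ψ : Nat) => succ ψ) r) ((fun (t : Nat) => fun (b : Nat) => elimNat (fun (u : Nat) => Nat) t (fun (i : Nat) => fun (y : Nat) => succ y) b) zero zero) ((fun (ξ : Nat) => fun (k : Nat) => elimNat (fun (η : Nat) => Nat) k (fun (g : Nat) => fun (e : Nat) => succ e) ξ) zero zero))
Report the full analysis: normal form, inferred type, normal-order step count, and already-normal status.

reduced normal form:
  fun (δ : Vec Nat (succ (succ zero))) => refl (Nat -> Nat) (fun (s : Nat) => zero)
type:
  Vec Nat (succ (succ zero)) -> Eq (Nat -> Nat) (fun (δ : Nat) => zero) (fun (s : Nat) => zero)
normal-order step count: 9
term was already normal: no
first contracted redex: a beta-redex


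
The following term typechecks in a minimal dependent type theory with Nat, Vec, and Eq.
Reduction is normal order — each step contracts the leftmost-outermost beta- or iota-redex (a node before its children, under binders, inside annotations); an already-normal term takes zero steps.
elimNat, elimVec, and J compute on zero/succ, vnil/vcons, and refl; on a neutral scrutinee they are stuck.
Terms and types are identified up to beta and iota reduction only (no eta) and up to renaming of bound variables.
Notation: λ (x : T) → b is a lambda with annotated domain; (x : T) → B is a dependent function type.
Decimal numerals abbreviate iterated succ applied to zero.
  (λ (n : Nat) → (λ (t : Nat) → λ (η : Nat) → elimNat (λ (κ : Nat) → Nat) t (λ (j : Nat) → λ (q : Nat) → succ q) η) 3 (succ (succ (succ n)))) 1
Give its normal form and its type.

normal form:
  7
inferred type:
  Nat
observation: the first redex contracted is a beta-redex; the normal form is reached in 16 normal-order steps.


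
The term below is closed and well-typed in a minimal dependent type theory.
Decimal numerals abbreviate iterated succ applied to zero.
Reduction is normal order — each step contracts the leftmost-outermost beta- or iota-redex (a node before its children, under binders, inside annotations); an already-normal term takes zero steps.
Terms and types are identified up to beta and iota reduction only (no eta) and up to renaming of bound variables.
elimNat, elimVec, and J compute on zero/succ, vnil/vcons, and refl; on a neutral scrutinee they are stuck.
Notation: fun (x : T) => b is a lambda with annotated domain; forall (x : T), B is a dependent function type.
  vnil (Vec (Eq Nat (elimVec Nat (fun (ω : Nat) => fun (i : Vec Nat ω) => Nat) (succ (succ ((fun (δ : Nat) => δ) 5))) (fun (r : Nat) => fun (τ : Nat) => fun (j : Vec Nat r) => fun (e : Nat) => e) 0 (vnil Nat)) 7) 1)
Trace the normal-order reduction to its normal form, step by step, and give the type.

normal-order reduction:
  vnil (Vec (Eq Nat (elimVec Nat (fun (ω : Nat) => fun (i : Vec Nat ω) => Nat) (succ (succ ((fun (δ : Nat) => δ) 5))) (fun (r : Nat) => fun (τ : Nat) => fun (j : Vec Nat r) => fun (e : Nat) => e) 0 (vnil Nat)) 7) 1)
  ~> vnil (Vec (Eq Nat (succ (succ ((fun (ω : Nat) => ω) 5))) 7) 1)
  ~> vnil (Vec (Eq Nat 7 7) 1)
inferred type:
  Vec (Vec (Eq Nat 7 7) 1) 0


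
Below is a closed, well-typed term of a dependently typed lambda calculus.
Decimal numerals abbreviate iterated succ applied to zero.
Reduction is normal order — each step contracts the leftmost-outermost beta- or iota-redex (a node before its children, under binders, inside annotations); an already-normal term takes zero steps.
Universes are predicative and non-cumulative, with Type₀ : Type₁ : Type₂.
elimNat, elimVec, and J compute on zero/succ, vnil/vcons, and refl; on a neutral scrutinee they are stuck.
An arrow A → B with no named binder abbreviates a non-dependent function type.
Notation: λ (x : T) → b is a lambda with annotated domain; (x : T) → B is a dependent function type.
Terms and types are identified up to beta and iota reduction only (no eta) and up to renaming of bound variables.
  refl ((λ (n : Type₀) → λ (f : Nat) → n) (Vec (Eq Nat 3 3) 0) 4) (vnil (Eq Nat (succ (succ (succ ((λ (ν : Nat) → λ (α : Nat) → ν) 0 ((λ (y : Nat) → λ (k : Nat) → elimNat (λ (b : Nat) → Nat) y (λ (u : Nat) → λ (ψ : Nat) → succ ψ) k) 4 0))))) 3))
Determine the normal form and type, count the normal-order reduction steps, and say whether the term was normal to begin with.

normal form:
  refl (Vec (Eq Nat 3 3) 0) (vnil (Eq Nat 3 3))
type:
  Eq (Vec (Eq Nat 3 3) 0) (vnil (Eq Nat 3 3)) (vnil (Eq Nat 3 3))
steps to reach normal form (normal order): 4
already normal: no
first contracted redex: a beta-redex


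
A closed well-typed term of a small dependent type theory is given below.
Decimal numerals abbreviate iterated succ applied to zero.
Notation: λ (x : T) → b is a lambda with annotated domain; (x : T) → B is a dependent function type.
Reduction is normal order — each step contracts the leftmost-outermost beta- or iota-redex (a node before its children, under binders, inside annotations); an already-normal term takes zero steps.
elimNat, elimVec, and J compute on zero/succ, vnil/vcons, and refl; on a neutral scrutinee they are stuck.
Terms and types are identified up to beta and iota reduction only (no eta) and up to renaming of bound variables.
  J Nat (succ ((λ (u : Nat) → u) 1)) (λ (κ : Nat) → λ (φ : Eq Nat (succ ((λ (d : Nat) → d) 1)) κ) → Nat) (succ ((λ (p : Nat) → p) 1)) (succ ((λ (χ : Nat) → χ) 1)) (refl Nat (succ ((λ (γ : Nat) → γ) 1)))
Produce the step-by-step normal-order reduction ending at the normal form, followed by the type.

normal-order reduction sequence:
  J Nat (succ ((λ (u : Nat) → u) 1)) (λ (κ : Nat) → λ (φ : Eq Nat (succ ((λ (d : Nat) → d) 1)) κ) → Nat) (succ ((λ (p : Nat) → p) 1)) (succ ((λ (χ : Nat) → χ) 1)) (refl Nat (succ ((λ (γ : Nat) → γ) 1)))
  ~> succ ((λ (u : Nat) → u) 1)
  ~> 2
type:
  Nat


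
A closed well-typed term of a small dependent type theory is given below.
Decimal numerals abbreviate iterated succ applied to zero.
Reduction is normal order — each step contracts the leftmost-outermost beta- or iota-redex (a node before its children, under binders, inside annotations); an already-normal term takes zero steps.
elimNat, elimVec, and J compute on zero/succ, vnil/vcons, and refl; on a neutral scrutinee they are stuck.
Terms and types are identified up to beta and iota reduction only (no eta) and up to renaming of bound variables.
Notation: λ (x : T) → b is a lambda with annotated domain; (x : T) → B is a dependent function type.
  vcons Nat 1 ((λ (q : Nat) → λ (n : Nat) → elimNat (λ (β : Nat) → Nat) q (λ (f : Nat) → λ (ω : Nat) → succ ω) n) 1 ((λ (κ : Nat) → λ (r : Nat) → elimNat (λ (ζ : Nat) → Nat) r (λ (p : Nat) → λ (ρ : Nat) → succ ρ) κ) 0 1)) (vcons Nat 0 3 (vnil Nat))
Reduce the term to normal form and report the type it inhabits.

normal form:
  vcons Nat 1 2 (vcons Nat 0 3 (vnil Nat))
type:
  Vec Nat 2


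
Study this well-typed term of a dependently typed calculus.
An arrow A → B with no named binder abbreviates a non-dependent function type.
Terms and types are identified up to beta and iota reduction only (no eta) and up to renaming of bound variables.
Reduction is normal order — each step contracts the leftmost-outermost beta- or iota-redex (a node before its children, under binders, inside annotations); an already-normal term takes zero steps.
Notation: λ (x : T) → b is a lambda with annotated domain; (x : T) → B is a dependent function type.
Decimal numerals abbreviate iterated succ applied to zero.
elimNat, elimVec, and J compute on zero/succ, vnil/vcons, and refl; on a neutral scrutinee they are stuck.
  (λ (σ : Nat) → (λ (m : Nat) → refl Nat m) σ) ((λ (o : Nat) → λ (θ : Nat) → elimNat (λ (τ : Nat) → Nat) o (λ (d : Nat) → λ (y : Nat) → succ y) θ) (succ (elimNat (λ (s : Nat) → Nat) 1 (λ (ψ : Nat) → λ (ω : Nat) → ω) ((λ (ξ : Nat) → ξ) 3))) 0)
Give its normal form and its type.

resulting normal form:
  refl Nat 2
inferred type:
  Eq Nat 2 2
observation: 16 normal-order steps normalize the term, beginning with a beta-redex.


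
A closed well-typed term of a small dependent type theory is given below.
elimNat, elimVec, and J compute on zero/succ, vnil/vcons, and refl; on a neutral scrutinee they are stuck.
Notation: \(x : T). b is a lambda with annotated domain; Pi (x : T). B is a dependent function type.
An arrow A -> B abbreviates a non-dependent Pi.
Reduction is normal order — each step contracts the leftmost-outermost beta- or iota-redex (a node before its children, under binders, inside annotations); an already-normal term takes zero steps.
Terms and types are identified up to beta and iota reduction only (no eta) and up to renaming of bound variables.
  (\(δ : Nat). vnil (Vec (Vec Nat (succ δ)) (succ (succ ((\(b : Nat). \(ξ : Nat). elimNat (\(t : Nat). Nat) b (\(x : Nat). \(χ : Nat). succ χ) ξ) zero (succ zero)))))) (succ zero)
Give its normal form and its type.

reduced normal form:
  vnil (Vec (Vec Nat (succ (succ zero))) (succ (succ (succ zero))))
the term's type:
  Vec (Vec (Vec Nat (succ (succ zero))) (succ (succ (succ zero)))) zero
observation: the leftmost-outermost redex is a beta-redex, and normalization takes 7 steps.


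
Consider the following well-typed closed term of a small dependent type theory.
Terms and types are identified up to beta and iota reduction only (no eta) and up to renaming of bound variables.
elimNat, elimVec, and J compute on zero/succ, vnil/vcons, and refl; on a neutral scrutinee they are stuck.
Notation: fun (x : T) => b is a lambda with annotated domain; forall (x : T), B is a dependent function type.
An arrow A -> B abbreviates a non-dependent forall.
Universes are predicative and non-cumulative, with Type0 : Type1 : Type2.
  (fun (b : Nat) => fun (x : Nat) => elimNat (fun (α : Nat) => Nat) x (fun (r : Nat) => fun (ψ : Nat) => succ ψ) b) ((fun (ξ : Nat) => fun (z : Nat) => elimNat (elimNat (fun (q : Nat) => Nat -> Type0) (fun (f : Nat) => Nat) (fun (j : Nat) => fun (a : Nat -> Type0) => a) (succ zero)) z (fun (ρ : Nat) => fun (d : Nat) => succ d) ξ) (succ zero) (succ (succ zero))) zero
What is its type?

type:
  Nat


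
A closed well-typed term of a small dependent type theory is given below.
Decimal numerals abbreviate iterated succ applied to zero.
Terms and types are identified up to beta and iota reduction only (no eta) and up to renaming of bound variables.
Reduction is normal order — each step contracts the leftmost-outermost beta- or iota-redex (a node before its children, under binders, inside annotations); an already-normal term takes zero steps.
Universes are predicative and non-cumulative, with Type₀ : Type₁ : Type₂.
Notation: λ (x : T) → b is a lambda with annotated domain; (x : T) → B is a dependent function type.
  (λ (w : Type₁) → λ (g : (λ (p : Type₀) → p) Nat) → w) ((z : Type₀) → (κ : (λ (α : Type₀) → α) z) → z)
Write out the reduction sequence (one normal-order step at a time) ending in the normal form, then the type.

normal-order reduction:
  (λ (w : Type₁) → λ (g : (λ (p : Type₀) → p) Nat) → w) ((z : Type₀) → (κ : (λ (α : Type₀) → α) z) → z)
  ~> λ (w : (λ (g : Type₀) → g) Nat) → (p : Type₀) → (z : (λ (κ : Type₀) → κ) p) → p
  ~> λ (w : Nat) → (g : Type₀) → (p : (λ (z : Type₀) → z) g) → g
  ~> λ (w : Nat) → (g : Type₀) → (p : g) → g
the term's type:
  (w : Nat) → Type₁


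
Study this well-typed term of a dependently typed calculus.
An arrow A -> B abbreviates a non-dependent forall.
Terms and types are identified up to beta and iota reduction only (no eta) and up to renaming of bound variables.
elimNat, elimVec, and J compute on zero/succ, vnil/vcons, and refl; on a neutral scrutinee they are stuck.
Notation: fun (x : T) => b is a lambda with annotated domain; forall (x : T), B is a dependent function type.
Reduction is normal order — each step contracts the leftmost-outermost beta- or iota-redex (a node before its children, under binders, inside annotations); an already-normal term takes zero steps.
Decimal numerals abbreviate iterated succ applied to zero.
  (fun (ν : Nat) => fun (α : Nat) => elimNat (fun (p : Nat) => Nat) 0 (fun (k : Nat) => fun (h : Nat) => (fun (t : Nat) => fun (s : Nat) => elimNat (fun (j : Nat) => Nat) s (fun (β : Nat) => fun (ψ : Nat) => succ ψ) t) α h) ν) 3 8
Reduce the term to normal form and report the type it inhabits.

normal form:
  24
type:
  Nat
observation: normalization takes exactly 93 steps under the normal-order strategy.


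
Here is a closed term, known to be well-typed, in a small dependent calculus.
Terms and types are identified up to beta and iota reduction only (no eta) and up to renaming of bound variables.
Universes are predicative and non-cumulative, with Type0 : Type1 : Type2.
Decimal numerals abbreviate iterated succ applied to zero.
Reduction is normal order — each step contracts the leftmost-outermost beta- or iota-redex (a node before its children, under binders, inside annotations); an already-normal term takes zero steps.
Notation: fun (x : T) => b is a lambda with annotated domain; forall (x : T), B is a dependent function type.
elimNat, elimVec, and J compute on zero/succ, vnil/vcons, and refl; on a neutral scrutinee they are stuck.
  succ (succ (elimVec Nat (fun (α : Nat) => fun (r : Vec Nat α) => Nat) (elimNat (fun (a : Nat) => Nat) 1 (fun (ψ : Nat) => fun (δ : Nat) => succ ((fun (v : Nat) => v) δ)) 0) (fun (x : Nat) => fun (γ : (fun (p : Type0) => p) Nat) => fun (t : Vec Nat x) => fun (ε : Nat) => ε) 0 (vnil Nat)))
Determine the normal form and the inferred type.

normal form:
  3
the term's type:
  Nat
observation: contracting an elimVec iota-redex first, the term normalizes in 2 steps.


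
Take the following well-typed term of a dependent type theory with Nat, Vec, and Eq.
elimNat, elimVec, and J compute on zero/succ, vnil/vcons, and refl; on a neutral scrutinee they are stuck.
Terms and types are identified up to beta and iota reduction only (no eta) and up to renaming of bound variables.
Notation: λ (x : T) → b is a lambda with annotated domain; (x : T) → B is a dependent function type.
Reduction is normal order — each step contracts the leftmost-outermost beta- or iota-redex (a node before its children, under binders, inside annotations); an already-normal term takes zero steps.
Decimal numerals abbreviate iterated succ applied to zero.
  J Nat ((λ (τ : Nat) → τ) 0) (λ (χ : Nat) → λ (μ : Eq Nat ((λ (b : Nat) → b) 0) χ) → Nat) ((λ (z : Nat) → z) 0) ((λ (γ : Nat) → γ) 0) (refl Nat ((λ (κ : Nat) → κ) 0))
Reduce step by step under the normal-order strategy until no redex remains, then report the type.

normal-order reduction:
  J Nat ((λ (τ : Nat) → τ) 0) (λ (χ : Nat) → λ (μ : Eq Nat ((λ (b : Nat) → b) 0) χ) → Nat) ((λ (z : Nat) → z) 0) ((λ (γ : Nat) → γ) 0) (refl Nat ((λ (κ : Nat) → κ) 0))
  ~> (λ (τ : Nat) → τ) 0
  ~> 0
inferred type:
  Nat
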